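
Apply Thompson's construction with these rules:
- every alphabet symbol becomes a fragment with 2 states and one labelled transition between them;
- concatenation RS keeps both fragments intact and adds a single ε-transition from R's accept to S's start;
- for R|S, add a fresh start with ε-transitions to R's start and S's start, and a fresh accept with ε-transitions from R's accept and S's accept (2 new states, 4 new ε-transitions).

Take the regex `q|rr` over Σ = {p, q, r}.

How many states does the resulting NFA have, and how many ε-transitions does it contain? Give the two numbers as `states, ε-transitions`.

8, 5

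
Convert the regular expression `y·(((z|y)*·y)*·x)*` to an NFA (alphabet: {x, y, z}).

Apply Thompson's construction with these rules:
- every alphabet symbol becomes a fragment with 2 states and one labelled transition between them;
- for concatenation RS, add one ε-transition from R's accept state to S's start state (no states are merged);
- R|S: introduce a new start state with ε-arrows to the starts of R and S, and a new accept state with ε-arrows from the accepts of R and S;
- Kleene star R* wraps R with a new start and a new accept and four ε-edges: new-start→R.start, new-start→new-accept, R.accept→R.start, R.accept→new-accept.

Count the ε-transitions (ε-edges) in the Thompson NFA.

Recursing over subexpressions:
Each of the 5 symbol leaves contributes 0 ε-transitions.
  z|y → 4 ε-transitions
  (z|y)* → 8 ε-transitions
  (z|y)*·y → 9 ε-transitions
  ((z|y)*·y)* → 13 ε-transitions
  ((z|y)*·y)*·x → 14 ε-transitions
  (((z|y)*·y)*·x)* → 18 ε-transitions
  y·(((z|y)*·y)*·x)* → 19 ε-transitions

19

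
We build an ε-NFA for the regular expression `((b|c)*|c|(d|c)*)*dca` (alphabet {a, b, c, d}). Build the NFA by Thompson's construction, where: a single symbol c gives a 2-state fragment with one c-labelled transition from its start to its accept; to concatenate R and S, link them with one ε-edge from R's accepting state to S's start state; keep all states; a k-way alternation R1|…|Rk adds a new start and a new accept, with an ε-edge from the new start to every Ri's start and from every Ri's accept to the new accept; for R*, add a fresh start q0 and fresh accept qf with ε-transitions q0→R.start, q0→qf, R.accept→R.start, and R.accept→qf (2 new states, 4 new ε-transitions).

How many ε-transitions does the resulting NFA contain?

29

Building bottom-up:
Each of the 8 symbol leaves contributes 0 ε-transitions.
  b|c — 4 ε-transitions
  (b|c)* — 8 ε-transitions
  d|c — 4 ε-transitions
  (d|c)* — 8 ε-transitions
  (b|c)*|c|(d|c)* — 22 ε-transitions
  ((b|c)*|c|(d|c)*)* — 26 ε-transitions
  ((b|c)*|c|(d|c)*)*dca — 29 ε-transitions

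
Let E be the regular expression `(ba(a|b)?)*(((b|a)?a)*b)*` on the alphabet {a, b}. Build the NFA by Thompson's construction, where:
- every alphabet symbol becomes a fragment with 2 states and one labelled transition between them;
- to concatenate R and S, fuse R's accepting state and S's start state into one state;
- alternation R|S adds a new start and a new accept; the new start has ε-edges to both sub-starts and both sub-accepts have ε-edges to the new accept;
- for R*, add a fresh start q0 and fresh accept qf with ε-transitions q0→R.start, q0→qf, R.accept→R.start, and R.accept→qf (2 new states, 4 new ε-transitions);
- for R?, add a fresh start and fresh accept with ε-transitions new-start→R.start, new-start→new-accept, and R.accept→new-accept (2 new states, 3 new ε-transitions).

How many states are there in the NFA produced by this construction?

Bottom-up over the parse tree:
Each of the 8 symbol leaves contributes a 2-state fragment.
  a|b = 6 states
  (a|b)? = 8 states
  ba(a|b)? = 10 states
  (ba(a|b)?)* = 12 states
  b|a = 6 states
  (b|a)? = 8 states
  (b|a)?a = 9 states
  ((b|a)?a)* = 11 states
  ((b|a)?a)*b = 12 states
  (((b|a)?a)*b)* = 14 states
  (ba(a|b)?)*(((b|a)?a)*b)* = 25 states

25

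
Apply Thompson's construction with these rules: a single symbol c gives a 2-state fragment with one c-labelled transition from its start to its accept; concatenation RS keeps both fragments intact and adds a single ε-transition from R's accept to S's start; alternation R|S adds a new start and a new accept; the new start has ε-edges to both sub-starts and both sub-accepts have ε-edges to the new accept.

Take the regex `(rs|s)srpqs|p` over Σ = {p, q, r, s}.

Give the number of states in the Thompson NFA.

22

Building bottom-up:
Each of the 9 symbol leaves contributes a 2-state fragment.
  rs = 4 states
  rs|s = 8 states
  (rs|s)srpqs = 18 states
  (rs|s)srpqs|p = 22 states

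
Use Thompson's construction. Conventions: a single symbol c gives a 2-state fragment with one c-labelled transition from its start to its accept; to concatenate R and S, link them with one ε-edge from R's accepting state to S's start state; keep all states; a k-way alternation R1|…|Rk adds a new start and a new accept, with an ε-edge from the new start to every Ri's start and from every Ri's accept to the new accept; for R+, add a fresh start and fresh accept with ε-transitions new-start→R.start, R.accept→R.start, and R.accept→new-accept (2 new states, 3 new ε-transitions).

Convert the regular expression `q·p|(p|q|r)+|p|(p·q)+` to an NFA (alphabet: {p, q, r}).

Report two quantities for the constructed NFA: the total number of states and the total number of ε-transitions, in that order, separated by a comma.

24, 22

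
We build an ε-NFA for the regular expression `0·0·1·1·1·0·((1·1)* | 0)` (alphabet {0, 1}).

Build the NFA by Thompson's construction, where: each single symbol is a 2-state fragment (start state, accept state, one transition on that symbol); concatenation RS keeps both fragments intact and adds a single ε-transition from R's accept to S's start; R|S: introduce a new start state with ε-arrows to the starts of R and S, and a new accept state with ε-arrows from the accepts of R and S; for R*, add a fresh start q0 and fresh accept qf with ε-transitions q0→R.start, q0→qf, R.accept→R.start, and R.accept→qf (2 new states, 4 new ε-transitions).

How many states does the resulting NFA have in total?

Per subexpression:
Each of the 9 symbol leaves contributes a 2-state fragment.
  1·1 = 4 states
  (1·1)* = 6 states
  (1·1)* | 0 = 10 states
  0·0·1·1·1·0·((1·1)* | 0) = 22 states

22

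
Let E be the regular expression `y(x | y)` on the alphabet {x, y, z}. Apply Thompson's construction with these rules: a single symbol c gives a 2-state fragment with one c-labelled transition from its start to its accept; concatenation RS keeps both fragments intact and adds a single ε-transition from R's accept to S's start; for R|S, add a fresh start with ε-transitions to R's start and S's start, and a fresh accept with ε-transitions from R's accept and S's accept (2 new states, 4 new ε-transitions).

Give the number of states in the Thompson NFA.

Per subexpression:
Each of the 3 symbol leaves contributes a 2-state fragment.
  x | y → 6 states
  y(x | y) → 8 states

8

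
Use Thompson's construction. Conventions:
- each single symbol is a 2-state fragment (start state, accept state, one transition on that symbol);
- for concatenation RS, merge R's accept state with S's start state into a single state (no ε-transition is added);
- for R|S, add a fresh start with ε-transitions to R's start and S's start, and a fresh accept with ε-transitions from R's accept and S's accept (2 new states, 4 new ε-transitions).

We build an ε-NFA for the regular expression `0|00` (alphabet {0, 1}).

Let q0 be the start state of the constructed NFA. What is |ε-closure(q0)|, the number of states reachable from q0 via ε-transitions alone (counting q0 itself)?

3

Compute the ε-closure size of each fragment's start state recursively; a symbol fragment's start has no outgoing ε-edge, so its closure is just itself (size 1).
  00 → |ε-closure| equals the left operand's closure size = 1 (its accept is not ε-reachable, so the closure stops there)
  0|00 → |ε-closure| = 1 + 1 + 1 = 3 (the new accept is not ε-reachable since no branch accepts ε)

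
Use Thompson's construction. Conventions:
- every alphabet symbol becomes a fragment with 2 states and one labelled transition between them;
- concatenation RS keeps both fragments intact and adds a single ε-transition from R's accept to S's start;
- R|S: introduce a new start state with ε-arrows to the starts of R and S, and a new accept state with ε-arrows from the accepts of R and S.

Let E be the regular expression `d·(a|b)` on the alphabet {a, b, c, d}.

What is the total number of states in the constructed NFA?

8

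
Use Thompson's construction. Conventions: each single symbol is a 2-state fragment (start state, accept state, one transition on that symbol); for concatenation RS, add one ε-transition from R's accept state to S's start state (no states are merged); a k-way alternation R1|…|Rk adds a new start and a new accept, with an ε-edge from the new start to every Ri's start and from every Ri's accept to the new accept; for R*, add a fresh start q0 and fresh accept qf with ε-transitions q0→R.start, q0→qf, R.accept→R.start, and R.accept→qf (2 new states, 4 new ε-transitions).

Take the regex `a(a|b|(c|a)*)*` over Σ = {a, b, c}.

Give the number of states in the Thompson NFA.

Bottom-up over the parse tree:
Each of the 5 symbol leaves contributes a 2-state fragment.
  c|a → 6 states
  (c|a)* → 8 states
  a|b|(c|a)* → 14 states
  (a|b|(c|a)*)* → 16 states
  a(a|b|(c|a)*)* → 18 states

18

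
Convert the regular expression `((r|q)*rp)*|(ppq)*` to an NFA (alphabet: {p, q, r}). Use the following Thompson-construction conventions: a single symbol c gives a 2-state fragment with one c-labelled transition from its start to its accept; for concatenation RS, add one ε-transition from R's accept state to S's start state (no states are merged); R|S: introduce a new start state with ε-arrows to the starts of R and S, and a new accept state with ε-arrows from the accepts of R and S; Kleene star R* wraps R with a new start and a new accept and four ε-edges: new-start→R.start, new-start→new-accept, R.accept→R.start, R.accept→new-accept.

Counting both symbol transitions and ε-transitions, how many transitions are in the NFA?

31

Recursing over subexpressions:
Each of the 7 symbol leaves contributes 1 transition (1 symbol, 0 ε).
  r|q : 6 transitions (2 symbol, 4 ε)
  (r|q)* : 10 transitions (2 symbol, 8 ε)
  (r|q)*rp : 14 transitions (4 symbol, 10 ε)
  ((r|q)*rp)* : 18 transitions (4 symbol, 14 ε)
  ppq : 5 transitions (3 symbol, 2 ε)
  (ppq)* : 9 transitions (3 symbol, 6 ε)
  ((r|q)*rp)*|(ppq)* : 31 transitions (7 symbol, 24 ε)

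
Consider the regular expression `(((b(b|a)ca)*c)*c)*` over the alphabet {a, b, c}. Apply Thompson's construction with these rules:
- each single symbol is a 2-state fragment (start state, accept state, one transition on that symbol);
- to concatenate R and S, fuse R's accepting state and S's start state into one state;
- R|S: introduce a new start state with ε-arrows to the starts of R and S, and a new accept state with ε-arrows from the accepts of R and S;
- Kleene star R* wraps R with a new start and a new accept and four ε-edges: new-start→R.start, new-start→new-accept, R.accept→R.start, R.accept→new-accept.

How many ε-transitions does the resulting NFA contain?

16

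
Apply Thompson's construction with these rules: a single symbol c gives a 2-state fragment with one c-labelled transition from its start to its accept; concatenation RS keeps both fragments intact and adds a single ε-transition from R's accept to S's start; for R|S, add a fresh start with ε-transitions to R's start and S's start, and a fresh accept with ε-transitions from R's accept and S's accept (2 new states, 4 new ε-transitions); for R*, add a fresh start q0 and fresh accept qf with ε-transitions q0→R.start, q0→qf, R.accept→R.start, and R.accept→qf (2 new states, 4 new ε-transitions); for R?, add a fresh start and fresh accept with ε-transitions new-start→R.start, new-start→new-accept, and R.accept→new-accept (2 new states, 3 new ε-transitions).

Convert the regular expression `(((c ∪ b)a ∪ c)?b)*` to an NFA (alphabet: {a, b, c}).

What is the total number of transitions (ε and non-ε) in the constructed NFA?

Recursing over subexpressions:
Each of the 5 symbol leaves contributes 1 transition (1 symbol, 0 ε).
  c ∪ b — 6 transitions (2 symbol, 4 ε)
  (c ∪ b)a — 8 transitions (3 symbol, 5 ε)
  (c ∪ b)a ∪ c — 13 transitions (4 symbol, 9 ε)
  ((c ∪ b)a ∪ c)? — 16 transitions (4 symbol, 12 ε)
  ((c ∪ b)a ∪ c)?b — 18 transitions (5 symbol, 13 ε)
  (((c ∪ b)a ∪ c)?b)* — 22 transitions (5 symbol, 17 ε)

22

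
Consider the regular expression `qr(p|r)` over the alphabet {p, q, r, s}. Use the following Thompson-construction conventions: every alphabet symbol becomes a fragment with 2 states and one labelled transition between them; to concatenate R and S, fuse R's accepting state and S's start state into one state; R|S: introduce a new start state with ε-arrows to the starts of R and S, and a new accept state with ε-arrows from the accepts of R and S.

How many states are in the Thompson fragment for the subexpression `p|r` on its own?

6

Fragment for `p|r`:
Each of the 2 symbol leaves contributes a 2-state fragment.
  p|r — 6 states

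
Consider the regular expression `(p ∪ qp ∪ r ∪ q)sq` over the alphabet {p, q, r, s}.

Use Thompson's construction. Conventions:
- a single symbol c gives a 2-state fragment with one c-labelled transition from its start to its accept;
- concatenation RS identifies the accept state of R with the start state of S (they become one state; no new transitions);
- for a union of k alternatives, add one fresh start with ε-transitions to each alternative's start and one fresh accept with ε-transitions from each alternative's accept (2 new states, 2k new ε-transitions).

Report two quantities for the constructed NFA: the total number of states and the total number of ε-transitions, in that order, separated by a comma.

Building bottom-up:
Each of the 7 symbol leaves contributes 2 states and 0 ε-transitions.
  qp : 3 states, 0 ε-transitions
  p ∪ qp ∪ r ∪ q : 11 states, 8 ε-transitions
  (p ∪ qp ∪ r ∪ q)sq : 13 states, 8 ε-transitions

13, 8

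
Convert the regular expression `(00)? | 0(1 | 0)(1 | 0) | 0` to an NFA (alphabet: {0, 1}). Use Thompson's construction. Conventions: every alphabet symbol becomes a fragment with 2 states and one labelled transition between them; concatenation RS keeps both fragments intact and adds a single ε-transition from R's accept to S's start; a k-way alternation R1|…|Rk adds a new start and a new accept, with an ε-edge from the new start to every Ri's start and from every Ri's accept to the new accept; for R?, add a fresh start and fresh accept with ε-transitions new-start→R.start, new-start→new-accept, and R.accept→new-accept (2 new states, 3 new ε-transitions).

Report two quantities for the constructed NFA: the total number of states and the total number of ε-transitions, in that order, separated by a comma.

Per subexpression:
Each of the 8 symbol leaves contributes 2 states and 0 ε-transitions.
  00 → 4 states, 1 ε-transition
  (00)? → 6 states, 4 ε-transitions
  1 | 0 → 6 states, 4 ε-transitions
  1 | 0 → 6 states, 4 ε-transitions
  0(1 | 0)(1 | 0) → 14 states, 10 ε-transitions
  (00)? | 0(1 | 0)(1 | 0) | 0 → 24 states, 20 ε-transitions

24, 20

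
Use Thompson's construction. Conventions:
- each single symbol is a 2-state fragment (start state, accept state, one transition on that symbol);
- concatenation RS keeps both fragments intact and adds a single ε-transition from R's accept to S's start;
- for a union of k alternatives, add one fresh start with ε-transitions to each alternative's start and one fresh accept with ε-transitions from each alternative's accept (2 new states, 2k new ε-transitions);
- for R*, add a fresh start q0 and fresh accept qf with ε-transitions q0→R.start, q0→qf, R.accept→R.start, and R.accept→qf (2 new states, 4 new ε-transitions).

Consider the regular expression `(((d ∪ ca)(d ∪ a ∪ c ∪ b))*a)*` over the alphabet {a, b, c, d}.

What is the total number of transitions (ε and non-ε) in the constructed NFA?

Per subexpression:
Each of the 8 symbol leaves contributes 1 transition (1 symbol, 0 ε).
  ca → 3 transitions (2 symbol, 1 ε)
  d ∪ ca → 8 transitions (3 symbol, 5 ε)
  d ∪ a ∪ c ∪ b → 12 transitions (4 symbol, 8 ε)
  (d ∪ ca)(d ∪ a ∪ c ∪ b) → 21 transitions (7 symbol, 14 ε)
  ((d ∪ ca)(d ∪ a ∪ c ∪ b))* → 25 transitions (7 symbol, 18 ε)
  ((d ∪ ca)(d ∪ a ∪ c ∪ b))*a → 27 transitions (8 symbol, 19 ε)
  (((d ∪ ca)(d ∪ a ∪ c ∪ b))*a)* → 31 transitions (8 symbol, 23 ε)

31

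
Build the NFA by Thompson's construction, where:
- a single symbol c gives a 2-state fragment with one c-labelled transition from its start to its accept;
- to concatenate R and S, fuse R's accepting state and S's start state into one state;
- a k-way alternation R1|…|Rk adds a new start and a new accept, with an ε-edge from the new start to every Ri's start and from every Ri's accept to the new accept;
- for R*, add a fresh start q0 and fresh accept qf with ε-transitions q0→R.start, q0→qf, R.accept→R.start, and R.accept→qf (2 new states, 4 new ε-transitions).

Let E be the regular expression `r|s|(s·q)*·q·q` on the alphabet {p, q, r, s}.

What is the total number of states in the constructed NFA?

Bottom-up over the parse tree:
Each of the 6 symbol leaves contributes a 2-state fragment.
  s·q — 3 states
  (s·q)* — 5 states
  (s·q)*·q·q — 7 states
  r|s|(s·q)*·q·q — 13 states

13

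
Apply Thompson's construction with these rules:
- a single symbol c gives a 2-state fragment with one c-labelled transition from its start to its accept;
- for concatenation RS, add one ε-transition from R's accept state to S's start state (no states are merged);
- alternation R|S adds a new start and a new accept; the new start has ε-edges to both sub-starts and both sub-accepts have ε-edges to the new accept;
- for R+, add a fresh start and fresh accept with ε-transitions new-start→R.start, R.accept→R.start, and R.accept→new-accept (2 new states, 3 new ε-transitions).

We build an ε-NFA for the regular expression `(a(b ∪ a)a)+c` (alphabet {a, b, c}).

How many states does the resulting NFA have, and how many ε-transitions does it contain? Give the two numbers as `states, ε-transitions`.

14, 10

Bottom-up over the parse tree:
Each of the 5 symbol leaves contributes 2 states and 0 ε-transitions.
  b ∪ a → 6 states, 4 ε-transitions
  a(b ∪ a)a → 10 states, 6 ε-transitions
  (a(b ∪ a)a)+ → 12 states, 9 ε-transitions
  (a(b ∪ a)a)+c → 14 states, 10 ε-transitions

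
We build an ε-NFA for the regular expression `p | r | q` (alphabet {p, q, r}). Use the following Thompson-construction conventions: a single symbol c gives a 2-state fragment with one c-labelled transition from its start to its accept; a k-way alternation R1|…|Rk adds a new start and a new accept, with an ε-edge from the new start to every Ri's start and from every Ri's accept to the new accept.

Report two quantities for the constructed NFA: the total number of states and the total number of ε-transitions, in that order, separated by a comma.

8, 6

Recursing over subexpressions:
Each of the 3 symbol leaves contributes 2 states and 0 ε-transitions.
  p | r | q — 8 states, 6 ε-transitions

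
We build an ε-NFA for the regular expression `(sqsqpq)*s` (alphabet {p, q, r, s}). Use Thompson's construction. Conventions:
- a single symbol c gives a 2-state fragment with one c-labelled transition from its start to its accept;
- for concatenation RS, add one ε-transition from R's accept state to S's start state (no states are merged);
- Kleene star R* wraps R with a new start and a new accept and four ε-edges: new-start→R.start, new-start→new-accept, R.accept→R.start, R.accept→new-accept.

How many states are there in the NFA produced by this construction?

16

Per subexpression:
Each of the 7 symbol leaves contributes a 2-state fragment.
  sqsqpq → 12 states
  (sqsqpq)* → 14 states
  (sqsqpq)*s → 16 states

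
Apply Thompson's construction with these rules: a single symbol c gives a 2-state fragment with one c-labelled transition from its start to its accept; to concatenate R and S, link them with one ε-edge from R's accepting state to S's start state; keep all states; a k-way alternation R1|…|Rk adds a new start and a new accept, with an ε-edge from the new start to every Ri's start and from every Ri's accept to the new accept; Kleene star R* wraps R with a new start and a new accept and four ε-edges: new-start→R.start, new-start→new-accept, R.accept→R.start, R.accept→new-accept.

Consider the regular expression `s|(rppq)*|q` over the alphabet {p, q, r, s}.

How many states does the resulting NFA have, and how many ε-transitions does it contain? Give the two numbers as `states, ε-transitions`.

16, 13

Bottom-up over the parse tree:
Each of the 6 symbol leaves contributes 2 states and 0 ε-transitions.
  rppq : 8 states, 3 ε-transitions
  (rppq)* : 10 states, 7 ε-transitions
  s|(rppq)*|q : 16 states, 13 ε-transitions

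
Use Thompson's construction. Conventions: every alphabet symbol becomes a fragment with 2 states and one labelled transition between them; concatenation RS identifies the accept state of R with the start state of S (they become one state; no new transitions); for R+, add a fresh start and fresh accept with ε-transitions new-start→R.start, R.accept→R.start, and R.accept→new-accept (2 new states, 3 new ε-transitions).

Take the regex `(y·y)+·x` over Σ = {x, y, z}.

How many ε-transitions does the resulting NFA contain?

3

Building bottom-up:
Each of the 3 symbol leaves contributes 0 ε-transitions.
  y·y → 0 ε-transitions
  (y·y)+ → 3 ε-transitions
  (y·y)+·x → 3 ε-transitions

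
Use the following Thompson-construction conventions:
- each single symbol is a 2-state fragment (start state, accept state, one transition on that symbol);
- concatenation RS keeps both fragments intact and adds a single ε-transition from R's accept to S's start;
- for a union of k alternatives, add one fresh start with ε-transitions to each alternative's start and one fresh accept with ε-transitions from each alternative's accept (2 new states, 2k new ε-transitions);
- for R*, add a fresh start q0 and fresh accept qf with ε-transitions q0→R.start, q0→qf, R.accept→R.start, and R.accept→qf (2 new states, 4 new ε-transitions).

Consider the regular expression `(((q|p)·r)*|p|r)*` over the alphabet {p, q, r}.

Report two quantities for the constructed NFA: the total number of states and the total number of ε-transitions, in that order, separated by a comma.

18, 19

Per subexpression:
Each of the 5 symbol leaves contributes 2 states and 0 ε-transitions.
  q|p → 6 states, 4 ε-transitions
  (q|p)·r → 8 states, 5 ε-transitions
  ((q|p)·r)* → 10 states, 9 ε-transitions
  ((q|p)·r)*|p|r → 16 states, 15 ε-transitions
  (((q|p)·r)*|p|r)* → 18 states, 19 ε-transitions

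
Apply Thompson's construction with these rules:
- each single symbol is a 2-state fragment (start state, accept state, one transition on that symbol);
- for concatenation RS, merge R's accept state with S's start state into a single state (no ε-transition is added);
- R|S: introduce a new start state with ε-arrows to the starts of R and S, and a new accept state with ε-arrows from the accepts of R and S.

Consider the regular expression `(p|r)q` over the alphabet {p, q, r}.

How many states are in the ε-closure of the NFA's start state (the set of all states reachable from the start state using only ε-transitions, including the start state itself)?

3

Compute the ε-closure size of each fragment's start state recursively; a symbol fragment's start has no outgoing ε-edge, so its closure is just itself (size 1).
  p|r : |closure| = 1 + 1 + 1 = 3 (the new accept is not ε-reachable since no branch accepts ε)
  (p|r)q : same as the first factor's closure: |closure| = 3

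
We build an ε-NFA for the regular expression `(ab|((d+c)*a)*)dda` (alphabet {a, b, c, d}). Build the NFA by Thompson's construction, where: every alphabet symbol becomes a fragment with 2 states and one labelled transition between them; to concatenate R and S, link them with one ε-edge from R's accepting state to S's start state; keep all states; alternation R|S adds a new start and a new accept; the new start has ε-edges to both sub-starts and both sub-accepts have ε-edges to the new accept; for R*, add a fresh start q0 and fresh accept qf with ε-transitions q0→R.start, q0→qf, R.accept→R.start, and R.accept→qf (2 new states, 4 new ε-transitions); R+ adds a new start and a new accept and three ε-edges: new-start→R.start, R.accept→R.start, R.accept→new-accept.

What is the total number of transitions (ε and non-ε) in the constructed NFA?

Per subexpression:
Each of the 8 symbol leaves contributes 1 transition (1 symbol, 0 ε).
  ab = 3 transitions (2 symbol, 1 ε)
  d+ = 4 transitions (1 symbol, 3 ε)
  d+c = 6 transitions (2 symbol, 4 ε)
  (d+c)* = 10 transitions (2 symbol, 8 ε)
  (d+c)*a = 12 transitions (3 symbol, 9 ε)
  ((d+c)*a)* = 16 transitions (3 symbol, 13 ε)
  ab|((d+c)*a)* = 23 transitions (5 symbol, 18 ε)
  (ab|((d+c)*a)*)dda = 29 transitions (8 symbol, 21 ε)

29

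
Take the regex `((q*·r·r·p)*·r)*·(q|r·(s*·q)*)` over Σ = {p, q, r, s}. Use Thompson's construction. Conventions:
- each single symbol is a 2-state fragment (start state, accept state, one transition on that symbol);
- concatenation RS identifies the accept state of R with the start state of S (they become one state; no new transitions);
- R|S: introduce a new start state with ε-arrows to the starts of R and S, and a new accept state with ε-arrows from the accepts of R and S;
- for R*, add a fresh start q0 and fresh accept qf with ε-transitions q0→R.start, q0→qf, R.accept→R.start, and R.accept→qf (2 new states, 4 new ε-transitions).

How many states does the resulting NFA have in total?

Building bottom-up:
Each of the 9 symbol leaves contributes a 2-state fragment.
  q* = 4 states
  q*·r·r·p = 7 states
  (q*·r·r·p)* = 9 states
  (q*·r·r·p)*·r = 10 states
  ((q*·r·r·p)*·r)* = 12 states
  s* = 4 states
  s*·q = 5 states
  (s*·q)* = 7 states
  r·(s*·q)* = 8 states
  q|r·(s*·q)* = 12 states
  ((q*·r·r·p)*·r)*·(q|r·(s*·q)*) = 23 states

23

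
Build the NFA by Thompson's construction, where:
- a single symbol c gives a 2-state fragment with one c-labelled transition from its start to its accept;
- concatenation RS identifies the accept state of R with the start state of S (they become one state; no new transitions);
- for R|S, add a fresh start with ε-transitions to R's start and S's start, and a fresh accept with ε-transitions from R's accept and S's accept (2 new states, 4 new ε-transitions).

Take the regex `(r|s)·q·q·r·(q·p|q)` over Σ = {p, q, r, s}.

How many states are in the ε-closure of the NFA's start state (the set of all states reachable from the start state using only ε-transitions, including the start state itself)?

3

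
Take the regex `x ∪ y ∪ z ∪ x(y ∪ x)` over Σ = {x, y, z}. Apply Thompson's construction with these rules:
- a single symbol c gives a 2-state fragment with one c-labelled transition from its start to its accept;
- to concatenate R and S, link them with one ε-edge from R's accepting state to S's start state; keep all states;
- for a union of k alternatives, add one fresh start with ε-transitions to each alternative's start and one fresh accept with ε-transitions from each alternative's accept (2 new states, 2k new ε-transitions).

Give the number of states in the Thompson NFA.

Recursing over subexpressions:
Each of the 6 symbol leaves contributes a 2-state fragment.
  y ∪ x — 6 states
  x(y ∪ x) — 8 states
  x ∪ y ∪ z ∪ x(y ∪ x) — 16 states

16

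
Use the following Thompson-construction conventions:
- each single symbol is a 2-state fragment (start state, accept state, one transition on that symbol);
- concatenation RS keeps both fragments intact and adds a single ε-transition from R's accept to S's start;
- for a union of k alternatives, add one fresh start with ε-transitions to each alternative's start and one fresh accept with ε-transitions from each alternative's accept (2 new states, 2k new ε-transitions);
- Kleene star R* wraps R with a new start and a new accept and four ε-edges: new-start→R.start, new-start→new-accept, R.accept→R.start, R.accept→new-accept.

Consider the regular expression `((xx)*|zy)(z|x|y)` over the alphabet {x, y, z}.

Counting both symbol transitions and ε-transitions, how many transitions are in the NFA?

24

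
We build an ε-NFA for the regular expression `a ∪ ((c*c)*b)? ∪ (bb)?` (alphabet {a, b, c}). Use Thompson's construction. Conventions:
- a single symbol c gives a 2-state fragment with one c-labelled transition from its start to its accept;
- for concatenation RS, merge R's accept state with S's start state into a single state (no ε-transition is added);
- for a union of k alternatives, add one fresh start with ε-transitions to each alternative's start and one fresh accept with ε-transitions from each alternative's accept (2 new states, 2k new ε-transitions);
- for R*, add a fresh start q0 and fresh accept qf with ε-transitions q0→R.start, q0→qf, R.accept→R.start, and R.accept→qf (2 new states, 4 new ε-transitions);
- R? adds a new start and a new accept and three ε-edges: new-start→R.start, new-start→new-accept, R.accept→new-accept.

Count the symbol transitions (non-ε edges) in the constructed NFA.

Per subexpression:
Each of the 6 symbol leaves contributes exactly 1 symbol transition.
  c* — 1 symbol transition
  c*c — 2 symbol transitions
  (c*c)* — 2 symbol transitions
  (c*c)*b — 3 symbol transitions
  ((c*c)*b)? — 3 symbol transitions
  bb — 2 symbol transitions
  (bb)? — 2 symbol transitions
  a ∪ ((c*c)*b)? ∪ (bb)? — 6 symbol transitions

6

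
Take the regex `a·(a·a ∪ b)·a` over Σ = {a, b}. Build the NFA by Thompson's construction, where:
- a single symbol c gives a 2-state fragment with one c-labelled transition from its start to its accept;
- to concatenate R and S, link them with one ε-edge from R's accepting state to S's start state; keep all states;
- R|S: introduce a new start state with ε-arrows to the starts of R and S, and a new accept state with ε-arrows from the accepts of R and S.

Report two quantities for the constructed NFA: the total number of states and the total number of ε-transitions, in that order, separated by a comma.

By structural recursion:
Each of the 5 symbol leaves contributes 2 states and 0 ε-transitions.
  a·a — 4 states, 1 ε-transition
  a·a ∪ b — 8 states, 5 ε-transitions
  a·(a·a ∪ b)·a — 12 states, 7 ε-transitions

12, 7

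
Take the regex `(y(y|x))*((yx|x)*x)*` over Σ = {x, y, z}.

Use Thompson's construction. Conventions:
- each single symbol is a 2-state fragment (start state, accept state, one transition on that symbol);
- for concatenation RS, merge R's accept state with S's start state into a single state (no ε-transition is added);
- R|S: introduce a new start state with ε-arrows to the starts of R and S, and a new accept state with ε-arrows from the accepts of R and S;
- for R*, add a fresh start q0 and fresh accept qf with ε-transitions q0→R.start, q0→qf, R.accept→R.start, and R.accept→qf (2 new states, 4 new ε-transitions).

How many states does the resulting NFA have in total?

20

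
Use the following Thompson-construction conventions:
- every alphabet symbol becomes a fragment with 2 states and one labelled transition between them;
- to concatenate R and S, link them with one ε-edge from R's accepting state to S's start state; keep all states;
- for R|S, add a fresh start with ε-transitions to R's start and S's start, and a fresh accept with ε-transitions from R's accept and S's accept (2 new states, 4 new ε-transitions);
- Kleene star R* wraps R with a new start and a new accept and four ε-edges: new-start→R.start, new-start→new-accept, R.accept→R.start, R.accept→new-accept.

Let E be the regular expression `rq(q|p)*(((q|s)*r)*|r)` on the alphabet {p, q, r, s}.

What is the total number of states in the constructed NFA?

28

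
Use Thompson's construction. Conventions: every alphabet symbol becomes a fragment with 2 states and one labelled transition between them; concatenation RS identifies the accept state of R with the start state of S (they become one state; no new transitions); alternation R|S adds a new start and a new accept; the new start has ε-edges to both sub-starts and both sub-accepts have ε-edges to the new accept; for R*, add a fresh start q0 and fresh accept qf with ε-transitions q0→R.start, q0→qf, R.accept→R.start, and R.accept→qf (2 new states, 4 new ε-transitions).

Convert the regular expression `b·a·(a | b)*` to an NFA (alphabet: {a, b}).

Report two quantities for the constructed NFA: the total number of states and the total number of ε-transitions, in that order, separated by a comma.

Recursing over subexpressions:
Each of the 4 symbol leaves contributes 2 states and 0 ε-transitions.
  a | b — 6 states, 4 ε-transitions
  (a | b)* — 8 states, 8 ε-transitions
  b·a·(a | b)* — 10 states, 8 ε-transitions

10, 8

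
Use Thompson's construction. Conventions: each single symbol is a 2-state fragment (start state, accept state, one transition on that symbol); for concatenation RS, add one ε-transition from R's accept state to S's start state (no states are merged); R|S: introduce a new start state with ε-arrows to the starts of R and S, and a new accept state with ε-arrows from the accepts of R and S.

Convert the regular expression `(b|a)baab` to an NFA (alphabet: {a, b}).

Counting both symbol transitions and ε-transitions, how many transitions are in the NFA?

Building bottom-up:
Each of the 6 symbol leaves contributes 1 transition (1 symbol, 0 ε).
  b|a — 6 transitions (2 symbol, 4 ε)
  (b|a)baab — 14 transitions (6 symbol, 8 ε)

14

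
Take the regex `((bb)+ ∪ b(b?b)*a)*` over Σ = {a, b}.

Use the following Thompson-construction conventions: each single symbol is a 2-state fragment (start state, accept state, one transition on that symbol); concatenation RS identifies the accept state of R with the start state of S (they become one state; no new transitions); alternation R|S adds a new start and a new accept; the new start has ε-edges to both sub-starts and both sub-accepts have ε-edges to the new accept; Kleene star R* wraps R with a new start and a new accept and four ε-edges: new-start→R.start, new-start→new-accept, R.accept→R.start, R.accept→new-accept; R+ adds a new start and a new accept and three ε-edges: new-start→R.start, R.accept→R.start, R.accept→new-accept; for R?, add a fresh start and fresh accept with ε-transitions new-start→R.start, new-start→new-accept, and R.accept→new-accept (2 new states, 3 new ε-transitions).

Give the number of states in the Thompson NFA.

Building bottom-up:
Each of the 6 symbol leaves contributes a 2-state fragment.
  bb — 3 states
  (bb)+ — 5 states
  b? — 4 states
  b?b — 5 states
  (b?b)* — 7 states
  b(b?b)*a — 9 states
  (bb)+ ∪ b(b?b)*a — 16 states
  ((bb)+ ∪ b(b?b)*a)* — 18 states

18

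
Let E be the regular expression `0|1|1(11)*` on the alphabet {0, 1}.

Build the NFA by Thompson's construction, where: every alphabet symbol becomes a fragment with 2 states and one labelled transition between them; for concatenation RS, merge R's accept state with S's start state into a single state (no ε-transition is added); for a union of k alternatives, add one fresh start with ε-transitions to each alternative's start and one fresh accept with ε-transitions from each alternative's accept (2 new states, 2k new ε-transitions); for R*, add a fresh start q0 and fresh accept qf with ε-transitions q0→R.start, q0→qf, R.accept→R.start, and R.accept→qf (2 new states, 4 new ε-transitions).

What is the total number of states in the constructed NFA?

Bottom-up over the parse tree:
Each of the 5 symbol leaves contributes a 2-state fragment.
  11 = 3 states
  (11)* = 5 states
  1(11)* = 6 states
  0|1|1(11)* = 12 states

12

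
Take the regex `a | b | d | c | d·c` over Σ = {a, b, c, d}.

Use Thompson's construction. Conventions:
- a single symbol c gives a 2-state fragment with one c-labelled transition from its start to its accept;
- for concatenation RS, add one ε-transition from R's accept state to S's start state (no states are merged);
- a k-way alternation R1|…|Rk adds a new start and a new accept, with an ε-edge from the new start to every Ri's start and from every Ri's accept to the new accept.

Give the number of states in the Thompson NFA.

By structural recursion:
Each of the 6 symbol leaves contributes a 2-state fragment.
  d·c → 4 states
  a | b | d | c | d·c → 14 states

14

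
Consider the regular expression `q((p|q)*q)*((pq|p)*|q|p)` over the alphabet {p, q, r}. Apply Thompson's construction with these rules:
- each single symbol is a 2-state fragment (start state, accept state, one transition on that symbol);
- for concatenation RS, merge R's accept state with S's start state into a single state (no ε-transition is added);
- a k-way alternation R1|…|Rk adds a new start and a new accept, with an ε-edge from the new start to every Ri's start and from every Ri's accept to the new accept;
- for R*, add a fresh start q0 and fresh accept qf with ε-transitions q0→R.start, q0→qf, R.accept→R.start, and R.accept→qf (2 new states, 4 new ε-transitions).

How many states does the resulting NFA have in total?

26

Per subexpression:
Each of the 9 symbol leaves contributes a 2-state fragment.
  p|q — 6 states
  (p|q)* — 8 states
  (p|q)*q — 9 states
  ((p|q)*q)* — 11 states
  pq — 3 states
  pq|p — 7 states
  (pq|p)* — 9 states
  (pq|p)*|q|p — 15 states
  q((p|q)*q)*((pq|p)*|q|p) — 26 states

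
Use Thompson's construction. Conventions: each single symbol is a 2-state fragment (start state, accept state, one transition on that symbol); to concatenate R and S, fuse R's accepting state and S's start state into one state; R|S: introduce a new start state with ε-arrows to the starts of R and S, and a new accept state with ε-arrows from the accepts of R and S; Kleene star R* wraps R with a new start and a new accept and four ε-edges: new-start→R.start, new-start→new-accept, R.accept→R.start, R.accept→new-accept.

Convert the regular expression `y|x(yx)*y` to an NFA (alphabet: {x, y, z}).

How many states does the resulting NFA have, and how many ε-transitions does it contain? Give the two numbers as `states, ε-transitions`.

Building bottom-up:
Each of the 5 symbol leaves contributes 2 states and 0 ε-transitions.
  yx — 3 states, 0 ε-transitions
  (yx)* — 5 states, 4 ε-transitions
  x(yx)*y — 7 states, 4 ε-transitions
  y|x(yx)*y — 11 states, 8 ε-transitions

11, 8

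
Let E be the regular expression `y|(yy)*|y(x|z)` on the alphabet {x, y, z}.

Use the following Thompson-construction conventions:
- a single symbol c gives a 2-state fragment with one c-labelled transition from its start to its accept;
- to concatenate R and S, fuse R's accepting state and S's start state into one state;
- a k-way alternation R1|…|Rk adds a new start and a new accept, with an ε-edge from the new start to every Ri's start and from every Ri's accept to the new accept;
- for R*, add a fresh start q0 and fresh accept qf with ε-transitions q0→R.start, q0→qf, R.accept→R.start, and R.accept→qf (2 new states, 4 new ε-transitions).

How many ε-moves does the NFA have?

14

Building bottom-up:
Each of the 6 symbol leaves contributes 0 ε-transitions.
  yy : 0 ε-transitions
  (yy)* : 4 ε-transitions
  x|z : 4 ε-transitions
  y(x|z) : 4 ε-transitions
  y|(yy)*|y(x|z) : 14 ε-transitions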